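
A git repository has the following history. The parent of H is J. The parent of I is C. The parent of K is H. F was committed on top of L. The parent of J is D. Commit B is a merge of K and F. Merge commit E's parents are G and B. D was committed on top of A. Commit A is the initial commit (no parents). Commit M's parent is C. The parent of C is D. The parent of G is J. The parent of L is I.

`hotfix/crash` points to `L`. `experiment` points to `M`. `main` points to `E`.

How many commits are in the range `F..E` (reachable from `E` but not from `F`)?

6

Reachable from E: {A, B, C, D, E, F, G, H, I, J, K, L}.
Reachable from F: {A, C, D, F, I, L}.
In E's history but not F's: {B, E, G, H, J, K} — 6 commits.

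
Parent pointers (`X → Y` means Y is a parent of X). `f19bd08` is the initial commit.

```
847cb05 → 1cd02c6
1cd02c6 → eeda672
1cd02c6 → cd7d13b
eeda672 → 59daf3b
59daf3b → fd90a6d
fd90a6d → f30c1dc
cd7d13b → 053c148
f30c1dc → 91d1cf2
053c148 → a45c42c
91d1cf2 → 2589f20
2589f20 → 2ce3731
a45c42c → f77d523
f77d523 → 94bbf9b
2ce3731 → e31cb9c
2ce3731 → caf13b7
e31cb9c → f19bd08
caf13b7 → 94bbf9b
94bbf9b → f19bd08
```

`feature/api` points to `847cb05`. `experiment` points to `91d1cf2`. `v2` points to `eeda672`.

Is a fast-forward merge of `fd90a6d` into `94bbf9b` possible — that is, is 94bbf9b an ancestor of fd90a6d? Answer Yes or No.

A fast-forward from 94bbf9b to fd90a6d is possible iff 94bbf9b is an ancestor of fd90a6d.
Ancestors of fd90a6d: {2589f20, 2ce3731, 91d1cf2, 94bbf9b, caf13b7, e31cb9c, f19bd08, f30c1dc, fd90a6d}.
94bbf9b is among them, so fast-forward is possible.

Yes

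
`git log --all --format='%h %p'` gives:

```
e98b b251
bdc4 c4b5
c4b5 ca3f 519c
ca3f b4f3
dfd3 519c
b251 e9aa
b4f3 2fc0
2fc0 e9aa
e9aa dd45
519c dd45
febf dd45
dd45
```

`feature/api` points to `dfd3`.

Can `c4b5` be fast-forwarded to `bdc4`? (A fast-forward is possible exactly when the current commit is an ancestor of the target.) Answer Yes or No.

A fast-forward from c4b5 to bdc4 is possible iff c4b5 is an ancestor of bdc4.
Ancestors of bdc4: {2fc0, 519c, b4f3, bdc4, c4b5, ca3f, dd45, e9aa}.
c4b5 is among them, so fast-forward is possible.

Yes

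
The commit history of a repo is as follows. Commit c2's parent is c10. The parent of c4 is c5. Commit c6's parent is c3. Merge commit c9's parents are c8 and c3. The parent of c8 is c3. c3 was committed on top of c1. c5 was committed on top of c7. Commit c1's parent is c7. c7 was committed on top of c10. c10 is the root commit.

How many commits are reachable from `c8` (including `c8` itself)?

5

Walking parent pointers from c8: reachable set = {c1, c10, c3, c7, c8}.
That is 5 commits.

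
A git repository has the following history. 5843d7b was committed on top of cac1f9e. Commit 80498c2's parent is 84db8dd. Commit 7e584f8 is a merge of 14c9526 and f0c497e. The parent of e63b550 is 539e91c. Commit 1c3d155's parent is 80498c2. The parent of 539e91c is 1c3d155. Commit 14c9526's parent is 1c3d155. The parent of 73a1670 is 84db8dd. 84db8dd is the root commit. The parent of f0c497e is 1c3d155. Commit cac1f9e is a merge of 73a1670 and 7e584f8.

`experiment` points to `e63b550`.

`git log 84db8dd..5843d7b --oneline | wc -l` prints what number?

Reachable from 5843d7b: {14c9526, 1c3d155, 5843d7b, 73a1670, 7e584f8, 80498c2, 84db8dd, cac1f9e, f0c497e}.
Reachable from 84db8dd: {84db8dd}.
In 5843d7b's history but not 84db8dd's: {14c9526, 1c3d155, 5843d7b, 73a1670, 7e584f8, 80498c2, cac1f9e, f0c497e} — 8 commits.

8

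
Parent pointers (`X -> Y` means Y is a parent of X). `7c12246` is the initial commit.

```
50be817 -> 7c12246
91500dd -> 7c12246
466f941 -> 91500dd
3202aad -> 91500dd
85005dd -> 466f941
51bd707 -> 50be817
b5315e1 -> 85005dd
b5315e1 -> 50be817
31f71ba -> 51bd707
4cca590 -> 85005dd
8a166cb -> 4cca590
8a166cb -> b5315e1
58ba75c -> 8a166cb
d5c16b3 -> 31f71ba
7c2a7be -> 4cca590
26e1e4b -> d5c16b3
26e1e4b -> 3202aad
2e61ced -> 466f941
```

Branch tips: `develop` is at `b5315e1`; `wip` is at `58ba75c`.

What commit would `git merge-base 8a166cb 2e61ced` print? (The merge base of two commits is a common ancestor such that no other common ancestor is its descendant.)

Ancestors of 8a166cb: {466f941, 4cca590, 50be817, 7c12246, 85005dd, 8a166cb, 91500dd, b5315e1}.
Ancestors of 2e61ced: {2e61ced, 466f941, 7c12246, 91500dd}.
Common ancestors: {466f941, 7c12246, 91500dd}.
Among these, 466f941 is not an ancestor of any other common ancestor — it is the merge base.

466f941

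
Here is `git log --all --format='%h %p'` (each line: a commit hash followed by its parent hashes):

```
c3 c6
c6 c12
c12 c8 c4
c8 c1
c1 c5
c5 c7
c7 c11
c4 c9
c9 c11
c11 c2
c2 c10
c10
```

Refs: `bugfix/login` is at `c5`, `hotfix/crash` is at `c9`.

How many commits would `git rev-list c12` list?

10

Walking parent pointers from c12: reachable set = {c1, c10, c11, c12, c2, c4, c5, c7, c8, c9}.
That is 10 commits.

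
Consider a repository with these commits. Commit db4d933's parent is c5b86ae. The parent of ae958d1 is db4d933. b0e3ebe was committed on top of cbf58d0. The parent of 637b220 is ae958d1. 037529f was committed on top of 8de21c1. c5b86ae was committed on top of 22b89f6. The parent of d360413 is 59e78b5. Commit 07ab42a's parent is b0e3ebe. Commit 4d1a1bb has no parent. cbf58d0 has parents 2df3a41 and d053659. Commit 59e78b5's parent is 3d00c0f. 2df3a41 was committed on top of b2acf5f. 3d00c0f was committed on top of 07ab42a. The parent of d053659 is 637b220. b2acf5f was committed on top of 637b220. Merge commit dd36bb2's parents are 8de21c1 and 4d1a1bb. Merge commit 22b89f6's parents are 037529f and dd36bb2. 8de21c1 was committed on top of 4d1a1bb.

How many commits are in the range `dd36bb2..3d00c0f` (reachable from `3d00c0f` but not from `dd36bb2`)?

13

Reachable from 3d00c0f: {037529f, 07ab42a, 22b89f6, 2df3a41, 3d00c0f, 4d1a1bb, 637b220, 8de21c1, ae958d1, b0e3ebe, b2acf5f, c5b86ae, cbf58d0, d053659, db4d933, dd36bb2}.
Reachable from dd36bb2: {4d1a1bb, 8de21c1, dd36bb2}.
In 3d00c0f's history but not dd36bb2's: {037529f, 07ab42a, 22b89f6, 2df3a41, 3d00c0f, 637b220, ae958d1, b0e3ebe, b2acf5f, c5b86ae, cbf58d0, d053659, db4d933} — 13 commits.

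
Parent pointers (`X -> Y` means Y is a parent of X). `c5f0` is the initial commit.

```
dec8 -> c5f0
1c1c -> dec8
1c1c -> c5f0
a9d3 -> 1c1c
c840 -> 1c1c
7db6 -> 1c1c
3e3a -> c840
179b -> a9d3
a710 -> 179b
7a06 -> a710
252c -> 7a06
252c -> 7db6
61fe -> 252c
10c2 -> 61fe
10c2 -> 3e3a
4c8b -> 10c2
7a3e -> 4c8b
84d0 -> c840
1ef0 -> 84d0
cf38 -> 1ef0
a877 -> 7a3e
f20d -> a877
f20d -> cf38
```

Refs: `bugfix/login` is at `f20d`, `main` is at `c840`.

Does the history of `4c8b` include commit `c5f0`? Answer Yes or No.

Yes

Ancestors of 4c8b (commits reachable by following parents): {10c2, 179b, 1c1c, 252c, 3e3a, 4c8b, 61fe, 7a06, 7db6, a710, a9d3, c5f0, c840, dec8}.
c5f0 is in that set, so it is an ancestor of 4c8b.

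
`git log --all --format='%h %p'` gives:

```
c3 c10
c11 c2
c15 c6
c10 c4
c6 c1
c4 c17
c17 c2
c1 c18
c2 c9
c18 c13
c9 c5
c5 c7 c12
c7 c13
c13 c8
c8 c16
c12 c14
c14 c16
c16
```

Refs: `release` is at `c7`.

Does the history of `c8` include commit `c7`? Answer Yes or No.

No

Ancestors of c8: {c16, c8}.
c7 is not in that set, so it is not an ancestor of c8.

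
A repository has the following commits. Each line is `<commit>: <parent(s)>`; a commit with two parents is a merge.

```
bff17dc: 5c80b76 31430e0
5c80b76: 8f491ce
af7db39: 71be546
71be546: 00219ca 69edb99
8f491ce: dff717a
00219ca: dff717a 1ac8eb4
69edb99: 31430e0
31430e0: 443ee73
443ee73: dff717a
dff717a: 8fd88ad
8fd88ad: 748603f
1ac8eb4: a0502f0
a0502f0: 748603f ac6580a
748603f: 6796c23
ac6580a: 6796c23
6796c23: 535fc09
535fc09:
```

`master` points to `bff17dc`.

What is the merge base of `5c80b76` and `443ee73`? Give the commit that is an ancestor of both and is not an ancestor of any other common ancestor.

dff717a

Ancestors of 5c80b76: {535fc09, 5c80b76, 6796c23, 748603f, 8f491ce, 8fd88ad, dff717a}.
Ancestors of 443ee73: {443ee73, 535fc09, 6796c23, 748603f, 8fd88ad, dff717a}.
Common ancestors: {535fc09, 6796c23, 748603f, 8fd88ad, dff717a}.
Among these, dff717a is not an ancestor of any other common ancestor — it is the merge base.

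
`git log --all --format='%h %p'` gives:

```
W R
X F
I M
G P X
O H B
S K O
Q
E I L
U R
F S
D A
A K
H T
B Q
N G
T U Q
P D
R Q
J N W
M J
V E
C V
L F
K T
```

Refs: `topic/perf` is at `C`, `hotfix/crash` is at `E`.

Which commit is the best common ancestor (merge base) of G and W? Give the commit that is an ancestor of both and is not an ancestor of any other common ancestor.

R

Ancestors of G: {A, B, D, F, G, H, K, O, P, Q, R, S, T, U, X}.
Ancestors of W: {Q, R, W}.
Common ancestors: {Q, R}.
Among these, R is not an ancestor of any other common ancestor — it is the merge base.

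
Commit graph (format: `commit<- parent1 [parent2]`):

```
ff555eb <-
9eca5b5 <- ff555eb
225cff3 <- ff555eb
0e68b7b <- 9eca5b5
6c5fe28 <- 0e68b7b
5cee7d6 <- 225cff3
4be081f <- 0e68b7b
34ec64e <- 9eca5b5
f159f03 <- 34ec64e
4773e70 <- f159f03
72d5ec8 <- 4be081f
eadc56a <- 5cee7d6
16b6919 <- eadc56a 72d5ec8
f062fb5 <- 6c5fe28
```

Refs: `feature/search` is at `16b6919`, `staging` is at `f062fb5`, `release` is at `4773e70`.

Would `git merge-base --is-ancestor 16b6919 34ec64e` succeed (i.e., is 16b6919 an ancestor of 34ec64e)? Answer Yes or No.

Ancestors of 34ec64e: {34ec64e, 9eca5b5, ff555eb}.
16b6919 is not in that set, so it is not an ancestor of 34ec64e.

No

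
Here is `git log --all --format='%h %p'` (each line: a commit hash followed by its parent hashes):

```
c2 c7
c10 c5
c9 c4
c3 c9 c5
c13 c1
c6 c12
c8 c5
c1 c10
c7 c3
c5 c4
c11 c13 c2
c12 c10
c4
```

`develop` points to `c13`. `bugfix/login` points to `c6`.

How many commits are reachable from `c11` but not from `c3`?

6

Reachable from c11: {c1, c10, c11, c13, c2, c3, c4, c5, c7, c9}.
Reachable from c3: {c3, c4, c5, c9}.
In c11's history but not c3's: {c1, c10, c11, c13, c2, c7} — 6 commits.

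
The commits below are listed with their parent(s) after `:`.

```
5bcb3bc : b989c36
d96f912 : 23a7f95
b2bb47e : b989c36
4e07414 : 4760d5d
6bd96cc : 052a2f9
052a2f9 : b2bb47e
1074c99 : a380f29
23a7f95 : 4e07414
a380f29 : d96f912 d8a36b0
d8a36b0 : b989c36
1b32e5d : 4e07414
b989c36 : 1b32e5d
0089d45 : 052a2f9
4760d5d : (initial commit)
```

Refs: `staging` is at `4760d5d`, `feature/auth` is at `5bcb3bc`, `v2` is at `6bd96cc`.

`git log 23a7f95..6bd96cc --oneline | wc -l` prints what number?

5

Reachable from 6bd96cc: {052a2f9, 1b32e5d, 4760d5d, 4e07414, 6bd96cc, b2bb47e, b989c36}.
Reachable from 23a7f95: {23a7f95, 4760d5d, 4e07414}.
In 6bd96cc's history but not 23a7f95's: {052a2f9, 1b32e5d, 6bd96cc, b2bb47e, b989c36} — 5 commits.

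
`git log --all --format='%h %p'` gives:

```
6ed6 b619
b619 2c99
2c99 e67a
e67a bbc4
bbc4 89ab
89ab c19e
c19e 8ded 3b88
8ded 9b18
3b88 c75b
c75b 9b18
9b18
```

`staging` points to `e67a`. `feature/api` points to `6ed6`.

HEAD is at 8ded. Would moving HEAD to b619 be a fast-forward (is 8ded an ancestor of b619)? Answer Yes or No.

Yes

A fast-forward from 8ded to b619 is possible iff 8ded is an ancestor of b619.
Ancestors of b619: {2c99, 3b88, 89ab, 8ded, 9b18, b619, bbc4, c19e, c75b, e67a}.
8ded is among them, so fast-forward is possible.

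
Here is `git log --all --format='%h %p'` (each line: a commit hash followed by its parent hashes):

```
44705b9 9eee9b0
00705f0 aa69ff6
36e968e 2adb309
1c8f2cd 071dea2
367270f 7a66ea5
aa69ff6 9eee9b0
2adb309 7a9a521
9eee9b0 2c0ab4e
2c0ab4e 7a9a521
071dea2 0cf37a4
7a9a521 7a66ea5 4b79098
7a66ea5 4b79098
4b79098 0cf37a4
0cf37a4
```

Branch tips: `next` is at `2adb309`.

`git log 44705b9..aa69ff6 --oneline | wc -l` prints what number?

Reachable from aa69ff6: {0cf37a4, 2c0ab4e, 4b79098, 7a66ea5, 7a9a521, 9eee9b0, aa69ff6}.
Reachable from 44705b9: {0cf37a4, 2c0ab4e, 44705b9, 4b79098, 7a66ea5, 7a9a521, 9eee9b0}.
In aa69ff6's history but not 44705b9's: {aa69ff6} — 1 commit.

1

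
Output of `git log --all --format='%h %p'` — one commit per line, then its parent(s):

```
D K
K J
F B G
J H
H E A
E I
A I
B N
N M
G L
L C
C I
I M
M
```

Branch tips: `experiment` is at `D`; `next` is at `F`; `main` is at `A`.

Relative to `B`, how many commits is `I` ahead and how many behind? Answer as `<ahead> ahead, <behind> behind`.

Reachable from I: {I, M}.
Reachable from B: {B, M, N}.
Only in I's history (ahead): {I} — 1.
Only in B's history (behind): {B, N} — 2.

1 ahead, 2 behind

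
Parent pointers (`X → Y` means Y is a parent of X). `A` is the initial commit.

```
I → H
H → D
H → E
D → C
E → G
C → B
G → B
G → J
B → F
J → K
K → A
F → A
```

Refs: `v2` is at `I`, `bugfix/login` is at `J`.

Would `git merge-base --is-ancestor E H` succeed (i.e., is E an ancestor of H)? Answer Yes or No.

Yes

Ancestors of H (commits reachable by following parents): {A, B, C, D, E, F, G, H, J, K}.
E is in that set, so it is an ancestor of H.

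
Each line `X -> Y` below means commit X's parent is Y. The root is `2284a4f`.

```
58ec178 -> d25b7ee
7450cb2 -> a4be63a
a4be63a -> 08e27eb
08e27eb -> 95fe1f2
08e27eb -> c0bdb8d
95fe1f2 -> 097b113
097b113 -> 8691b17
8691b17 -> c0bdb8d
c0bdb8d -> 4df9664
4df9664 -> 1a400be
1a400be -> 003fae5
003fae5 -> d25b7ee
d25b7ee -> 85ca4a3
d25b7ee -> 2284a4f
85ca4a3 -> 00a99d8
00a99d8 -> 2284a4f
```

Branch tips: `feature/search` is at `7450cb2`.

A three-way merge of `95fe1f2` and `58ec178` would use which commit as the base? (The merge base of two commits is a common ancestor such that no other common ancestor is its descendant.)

d25b7ee

Ancestors of 95fe1f2: {003fae5, 00a99d8, 097b113, 1a400be, 2284a4f, 4df9664, 85ca4a3, 8691b17, 95fe1f2, c0bdb8d, d25b7ee}.
Ancestors of 58ec178: {00a99d8, 2284a4f, 58ec178, 85ca4a3, d25b7ee}.
Common ancestors: {00a99d8, 2284a4f, 85ca4a3, d25b7ee}.
Among these, d25b7ee is not an ancestor of any other common ancestor — it is the merge base.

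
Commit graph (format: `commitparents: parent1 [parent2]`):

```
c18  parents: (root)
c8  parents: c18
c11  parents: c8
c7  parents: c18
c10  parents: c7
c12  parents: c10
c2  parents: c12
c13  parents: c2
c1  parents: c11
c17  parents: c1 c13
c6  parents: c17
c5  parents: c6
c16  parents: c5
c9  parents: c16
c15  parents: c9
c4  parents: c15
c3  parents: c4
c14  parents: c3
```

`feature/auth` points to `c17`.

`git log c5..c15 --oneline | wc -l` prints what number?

3

Reachable from c15: {c1, c10, c11, c12, c13, c15, c16, c17, c18, c2, c5, c6, c7, c8, c9}.
Reachable from c5: {c1, c10, c11, c12, c13, c17, c18, c2, c5, c6, c7, c8}.
In c15's history but not c5's: {c15, c16, c9} — 3 commits.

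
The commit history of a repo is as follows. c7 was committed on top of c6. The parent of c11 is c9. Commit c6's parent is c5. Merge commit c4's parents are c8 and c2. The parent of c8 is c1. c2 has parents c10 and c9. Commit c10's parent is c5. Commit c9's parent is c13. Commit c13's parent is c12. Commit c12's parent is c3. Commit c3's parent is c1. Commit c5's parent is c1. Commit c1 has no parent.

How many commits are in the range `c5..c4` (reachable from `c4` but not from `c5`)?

8

Reachable from c4: {c1, c10, c12, c13, c2, c3, c4, c5, c8, c9}.
Reachable from c5: {c1, c5}.
In c4's history but not c5's: {c10, c12, c13, c2, c3, c4, c8, c9} — 8 commits.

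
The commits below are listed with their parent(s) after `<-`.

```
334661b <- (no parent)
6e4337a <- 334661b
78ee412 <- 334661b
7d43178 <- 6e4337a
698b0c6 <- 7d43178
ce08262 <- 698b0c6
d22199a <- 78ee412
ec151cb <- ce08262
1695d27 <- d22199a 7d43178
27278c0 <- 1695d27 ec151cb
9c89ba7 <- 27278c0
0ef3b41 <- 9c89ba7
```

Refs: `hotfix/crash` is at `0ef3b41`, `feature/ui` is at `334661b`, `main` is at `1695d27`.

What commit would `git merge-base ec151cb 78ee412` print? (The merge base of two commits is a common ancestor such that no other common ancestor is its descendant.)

334661b

Ancestors of ec151cb: {334661b, 698b0c6, 6e4337a, 7d43178, ce08262, ec151cb}.
Ancestors of 78ee412: {334661b, 78ee412}.
Common ancestors: {334661b}.
The only common ancestor is 334661b, so it is the merge base.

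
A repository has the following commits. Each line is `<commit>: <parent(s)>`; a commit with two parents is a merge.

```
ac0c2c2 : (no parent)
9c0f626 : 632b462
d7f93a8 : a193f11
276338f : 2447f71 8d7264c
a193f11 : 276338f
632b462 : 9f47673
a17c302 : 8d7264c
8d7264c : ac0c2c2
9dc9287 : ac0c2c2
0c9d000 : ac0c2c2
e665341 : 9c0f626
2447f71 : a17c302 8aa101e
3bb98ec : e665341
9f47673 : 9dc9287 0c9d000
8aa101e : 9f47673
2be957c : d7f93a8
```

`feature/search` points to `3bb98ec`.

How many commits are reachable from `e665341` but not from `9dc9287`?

Reachable from e665341: {0c9d000, 632b462, 9c0f626, 9dc9287, 9f47673, ac0c2c2, e665341}.
Reachable from 9dc9287: {9dc9287, ac0c2c2}.
In e665341's history but not 9dc9287's: {0c9d000, 632b462, 9c0f626, 9f47673, e665341} — 5 commits.

5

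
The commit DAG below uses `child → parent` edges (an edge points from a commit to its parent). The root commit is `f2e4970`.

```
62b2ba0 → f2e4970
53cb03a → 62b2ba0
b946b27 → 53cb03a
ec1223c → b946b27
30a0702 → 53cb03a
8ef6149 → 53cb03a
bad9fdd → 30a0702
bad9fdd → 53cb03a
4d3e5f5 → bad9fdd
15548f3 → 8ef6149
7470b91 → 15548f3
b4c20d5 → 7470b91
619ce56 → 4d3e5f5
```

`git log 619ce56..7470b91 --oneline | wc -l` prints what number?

Reachable from 7470b91: {15548f3, 53cb03a, 62b2ba0, 7470b91, 8ef6149, f2e4970}.
Reachable from 619ce56: {30a0702, 4d3e5f5, 53cb03a, 619ce56, 62b2ba0, bad9fdd, f2e4970}.
In 7470b91's history but not 619ce56's: {15548f3, 7470b91, 8ef6149} — 3 commits.

3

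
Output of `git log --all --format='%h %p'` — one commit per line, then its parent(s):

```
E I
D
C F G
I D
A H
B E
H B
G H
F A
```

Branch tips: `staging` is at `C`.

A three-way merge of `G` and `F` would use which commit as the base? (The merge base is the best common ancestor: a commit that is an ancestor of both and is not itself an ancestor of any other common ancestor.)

Ancestors of G: {B, D, E, G, H, I}.
Ancestors of F: {A, B, D, E, F, H, I}.
Common ancestors: {B, D, E, H, I}.
Among these, H is not an ancestor of any other common ancestor — it is the merge base.

H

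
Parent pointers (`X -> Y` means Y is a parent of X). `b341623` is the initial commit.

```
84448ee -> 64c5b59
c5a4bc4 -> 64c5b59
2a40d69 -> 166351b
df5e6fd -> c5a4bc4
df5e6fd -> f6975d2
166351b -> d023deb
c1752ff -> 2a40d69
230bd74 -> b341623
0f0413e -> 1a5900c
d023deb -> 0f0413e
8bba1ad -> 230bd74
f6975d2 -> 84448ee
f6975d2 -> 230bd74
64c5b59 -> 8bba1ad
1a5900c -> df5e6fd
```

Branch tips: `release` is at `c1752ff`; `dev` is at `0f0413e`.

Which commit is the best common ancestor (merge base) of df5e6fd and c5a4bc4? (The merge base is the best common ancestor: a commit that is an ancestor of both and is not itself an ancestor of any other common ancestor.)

Ancestors of df5e6fd: {230bd74, 64c5b59, 84448ee, 8bba1ad, b341623, c5a4bc4, df5e6fd, f6975d2}.
Ancestors of c5a4bc4: {230bd74, 64c5b59, 8bba1ad, b341623, c5a4bc4}.
Common ancestors: {230bd74, 64c5b59, 8bba1ad, b341623, c5a4bc4}.
Among these, c5a4bc4 is not an ancestor of any other common ancestor — it is the merge base.

c5a4bc4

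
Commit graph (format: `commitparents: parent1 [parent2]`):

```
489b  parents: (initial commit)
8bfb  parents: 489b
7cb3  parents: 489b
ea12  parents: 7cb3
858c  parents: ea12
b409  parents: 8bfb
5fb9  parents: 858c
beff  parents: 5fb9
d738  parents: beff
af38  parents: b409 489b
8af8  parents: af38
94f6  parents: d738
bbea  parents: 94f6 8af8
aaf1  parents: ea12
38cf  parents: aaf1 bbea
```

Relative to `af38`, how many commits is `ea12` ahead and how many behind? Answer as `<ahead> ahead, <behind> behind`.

2 ahead, 3 behind

Reachable from ea12: {489b, 7cb3, ea12}.
Reachable from af38: {489b, 8bfb, af38, b409}.
Only in ea12's history (ahead): {7cb3, ea12} — 2.
Only in af38's history (behind): {8bfb, af38, b409} — 3.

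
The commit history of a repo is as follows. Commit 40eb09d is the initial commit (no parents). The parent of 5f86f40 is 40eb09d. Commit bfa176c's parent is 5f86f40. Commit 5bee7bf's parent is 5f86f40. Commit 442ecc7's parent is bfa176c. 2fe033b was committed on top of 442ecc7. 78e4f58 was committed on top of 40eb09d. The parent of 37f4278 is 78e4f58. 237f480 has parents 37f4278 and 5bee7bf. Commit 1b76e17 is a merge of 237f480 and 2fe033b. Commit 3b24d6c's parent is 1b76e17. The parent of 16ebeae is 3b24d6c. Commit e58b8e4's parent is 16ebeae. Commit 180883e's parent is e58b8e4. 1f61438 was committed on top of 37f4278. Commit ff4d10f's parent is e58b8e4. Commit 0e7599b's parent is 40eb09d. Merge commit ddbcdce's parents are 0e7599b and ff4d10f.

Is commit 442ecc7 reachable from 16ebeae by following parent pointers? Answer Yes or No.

Yes

Ancestors of 16ebeae (commits reachable by following parents): {16ebeae, 1b76e17, 237f480, 2fe033b, 37f4278, 3b24d6c, 40eb09d, 442ecc7, 5bee7bf, 5f86f40, 78e4f58, bfa176c}.
442ecc7 is in that set, so it is an ancestor of 16ebeae.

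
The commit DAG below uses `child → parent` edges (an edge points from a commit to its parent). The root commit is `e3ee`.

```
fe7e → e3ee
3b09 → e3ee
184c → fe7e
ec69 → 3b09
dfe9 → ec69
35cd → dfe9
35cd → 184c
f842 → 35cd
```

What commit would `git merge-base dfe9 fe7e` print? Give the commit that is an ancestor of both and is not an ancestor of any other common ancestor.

e3ee

Ancestors of dfe9: {3b09, dfe9, e3ee, ec69}.
Ancestors of fe7e: {e3ee, fe7e}.
Common ancestors: {e3ee}.
The only common ancestor is e3ee, so it is the merge base.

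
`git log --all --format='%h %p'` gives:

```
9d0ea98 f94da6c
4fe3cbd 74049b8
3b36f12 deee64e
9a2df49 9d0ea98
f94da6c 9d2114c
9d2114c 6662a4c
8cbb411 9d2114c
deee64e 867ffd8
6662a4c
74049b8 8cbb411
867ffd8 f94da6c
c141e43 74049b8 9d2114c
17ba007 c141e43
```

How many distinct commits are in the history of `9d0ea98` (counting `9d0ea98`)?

4

Walking parent pointers from 9d0ea98: reachable set = {6662a4c, 9d0ea98, 9d2114c, f94da6c}.
That is 4 commits.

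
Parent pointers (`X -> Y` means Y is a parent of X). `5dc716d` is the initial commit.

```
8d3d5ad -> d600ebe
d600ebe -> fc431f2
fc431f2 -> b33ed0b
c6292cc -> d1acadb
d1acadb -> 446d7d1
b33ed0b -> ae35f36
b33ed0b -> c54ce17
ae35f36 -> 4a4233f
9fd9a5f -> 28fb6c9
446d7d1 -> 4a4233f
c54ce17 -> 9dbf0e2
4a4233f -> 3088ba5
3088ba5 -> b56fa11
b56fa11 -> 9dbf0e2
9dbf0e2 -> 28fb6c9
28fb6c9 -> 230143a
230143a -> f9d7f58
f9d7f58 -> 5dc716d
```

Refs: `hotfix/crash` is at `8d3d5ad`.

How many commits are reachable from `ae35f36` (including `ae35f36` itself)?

9

Walking parent pointers from ae35f36: reachable set = {230143a, 28fb6c9, 3088ba5, 4a4233f, 5dc716d, 9dbf0e2, ae35f36, b56fa11, f9d7f58}.
That is 9 commits.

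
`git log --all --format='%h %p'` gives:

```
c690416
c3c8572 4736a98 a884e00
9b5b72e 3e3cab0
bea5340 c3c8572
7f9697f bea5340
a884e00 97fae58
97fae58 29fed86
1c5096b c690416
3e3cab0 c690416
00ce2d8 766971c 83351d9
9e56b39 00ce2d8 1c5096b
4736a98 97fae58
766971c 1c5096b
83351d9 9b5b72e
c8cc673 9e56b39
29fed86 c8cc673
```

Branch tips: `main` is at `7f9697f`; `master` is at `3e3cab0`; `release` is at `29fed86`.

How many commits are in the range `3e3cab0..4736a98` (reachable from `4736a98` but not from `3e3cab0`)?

10

Reachable from 4736a98: {00ce2d8, 1c5096b, 29fed86, 3e3cab0, 4736a98, 766971c, 83351d9, 97fae58, 9b5b72e, 9e56b39, c690416, c8cc673}.
Reachable from 3e3cab0: {3e3cab0, c690416}.
In 4736a98's history but not 3e3cab0's: {00ce2d8, 1c5096b, 29fed86, 4736a98, 766971c, 83351d9, 97fae58, 9b5b72e, 9e56b39, c8cc673} — 10 commits.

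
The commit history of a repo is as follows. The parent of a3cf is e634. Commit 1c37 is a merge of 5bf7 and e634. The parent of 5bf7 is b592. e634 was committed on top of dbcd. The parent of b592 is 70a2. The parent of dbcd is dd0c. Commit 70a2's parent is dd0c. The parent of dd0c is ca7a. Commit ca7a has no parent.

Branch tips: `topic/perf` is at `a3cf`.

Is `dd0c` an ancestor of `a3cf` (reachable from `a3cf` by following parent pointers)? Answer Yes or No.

Yes

Ancestors of a3cf (commits reachable by following parents): {a3cf, ca7a, dbcd, dd0c, e634}.
dd0c is in that set, so it is an ancestor of a3cf.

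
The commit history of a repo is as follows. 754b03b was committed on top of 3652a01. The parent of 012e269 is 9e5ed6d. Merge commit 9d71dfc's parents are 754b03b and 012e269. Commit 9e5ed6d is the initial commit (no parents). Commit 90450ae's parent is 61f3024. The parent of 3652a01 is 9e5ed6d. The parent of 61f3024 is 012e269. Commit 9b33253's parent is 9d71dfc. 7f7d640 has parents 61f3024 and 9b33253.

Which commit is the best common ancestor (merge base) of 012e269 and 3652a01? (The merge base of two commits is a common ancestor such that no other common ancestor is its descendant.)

9e5ed6d

Ancestors of 012e269: {012e269, 9e5ed6d}.
Ancestors of 3652a01: {3652a01, 9e5ed6d}.
Common ancestors: {9e5ed6d}.
The only common ancestor is 9e5ed6d, so it is the merge base.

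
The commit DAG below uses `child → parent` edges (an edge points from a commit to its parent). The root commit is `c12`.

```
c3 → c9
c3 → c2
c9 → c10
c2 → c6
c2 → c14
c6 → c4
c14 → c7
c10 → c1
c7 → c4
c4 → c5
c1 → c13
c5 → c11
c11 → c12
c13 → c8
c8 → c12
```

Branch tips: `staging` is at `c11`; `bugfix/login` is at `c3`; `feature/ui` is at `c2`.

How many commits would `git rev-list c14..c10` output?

4

Reachable from c10: {c1, c10, c12, c13, c8}.
Reachable from c14: {c11, c12, c14, c4, c5, c7}.
In c10's history but not c14's: {c1, c10, c13, c8} — 4 commits.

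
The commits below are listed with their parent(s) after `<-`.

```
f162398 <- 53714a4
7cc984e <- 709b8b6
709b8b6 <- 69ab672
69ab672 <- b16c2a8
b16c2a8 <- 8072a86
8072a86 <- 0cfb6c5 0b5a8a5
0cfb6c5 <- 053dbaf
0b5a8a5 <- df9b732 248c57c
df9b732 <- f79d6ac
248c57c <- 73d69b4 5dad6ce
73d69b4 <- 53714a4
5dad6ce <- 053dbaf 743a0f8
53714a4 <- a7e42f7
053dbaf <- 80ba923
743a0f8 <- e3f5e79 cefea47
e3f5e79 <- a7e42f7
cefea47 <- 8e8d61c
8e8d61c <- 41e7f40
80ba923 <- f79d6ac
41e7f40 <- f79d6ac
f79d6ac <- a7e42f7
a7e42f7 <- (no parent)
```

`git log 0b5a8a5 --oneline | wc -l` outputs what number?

Walking parent pointers from 0b5a8a5: reachable set = {053dbaf, 0b5a8a5, 248c57c, 41e7f40, 53714a4, 5dad6ce, 73d69b4, 743a0f8, 80ba923, 8e8d61c, a7e42f7, cefea47, df9b732, e3f5e79, f79d6ac}.
That is 15 commits.

15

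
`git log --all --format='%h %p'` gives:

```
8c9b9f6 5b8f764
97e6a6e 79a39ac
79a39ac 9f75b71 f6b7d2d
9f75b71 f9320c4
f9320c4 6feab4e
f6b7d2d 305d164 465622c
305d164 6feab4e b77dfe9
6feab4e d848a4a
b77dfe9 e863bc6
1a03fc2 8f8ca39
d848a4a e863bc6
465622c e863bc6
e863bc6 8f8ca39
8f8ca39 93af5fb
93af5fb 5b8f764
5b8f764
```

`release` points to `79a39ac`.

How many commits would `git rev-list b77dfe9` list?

Walking parent pointers from b77dfe9: reachable set = {5b8f764, 8f8ca39, 93af5fb, b77dfe9, e863bc6}.
That is 5 commits.

5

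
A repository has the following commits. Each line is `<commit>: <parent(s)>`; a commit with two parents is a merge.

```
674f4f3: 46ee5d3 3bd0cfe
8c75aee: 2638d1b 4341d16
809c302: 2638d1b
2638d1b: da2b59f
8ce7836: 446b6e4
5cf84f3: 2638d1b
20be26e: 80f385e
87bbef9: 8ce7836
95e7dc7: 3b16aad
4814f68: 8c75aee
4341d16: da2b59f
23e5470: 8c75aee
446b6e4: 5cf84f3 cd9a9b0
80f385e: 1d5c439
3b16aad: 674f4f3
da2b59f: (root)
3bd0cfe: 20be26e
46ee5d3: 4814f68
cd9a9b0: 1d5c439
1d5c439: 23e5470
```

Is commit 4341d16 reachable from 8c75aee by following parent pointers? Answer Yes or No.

Ancestors of 8c75aee (commits reachable by following parents): {2638d1b, 4341d16, 8c75aee, da2b59f}.
4341d16 is in that set, so it is an ancestor of 8c75aee.

Yes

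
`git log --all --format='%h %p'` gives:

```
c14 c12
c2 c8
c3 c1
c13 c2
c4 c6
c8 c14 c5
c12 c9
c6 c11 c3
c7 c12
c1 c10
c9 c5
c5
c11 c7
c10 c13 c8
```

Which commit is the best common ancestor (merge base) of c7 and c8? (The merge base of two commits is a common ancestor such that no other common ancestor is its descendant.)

c12

Ancestors of c7: {c12, c5, c7, c9}.
Ancestors of c8: {c12, c14, c5, c8, c9}.
Common ancestors: {c12, c5, c9}.
Among these, c12 is not an ancestor of any other common ancestor — it is the merge base.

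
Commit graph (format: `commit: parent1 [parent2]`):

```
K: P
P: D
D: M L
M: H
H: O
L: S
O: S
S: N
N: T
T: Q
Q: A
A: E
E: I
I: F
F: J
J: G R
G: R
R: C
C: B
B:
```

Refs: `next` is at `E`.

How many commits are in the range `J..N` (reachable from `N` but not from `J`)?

Reachable from N: {A, B, C, E, F, G, I, J, N, Q, R, T}.
Reachable from J: {B, C, G, J, R}.
In N's history but not J's: {A, E, F, I, N, Q, T} — 7 commits.

7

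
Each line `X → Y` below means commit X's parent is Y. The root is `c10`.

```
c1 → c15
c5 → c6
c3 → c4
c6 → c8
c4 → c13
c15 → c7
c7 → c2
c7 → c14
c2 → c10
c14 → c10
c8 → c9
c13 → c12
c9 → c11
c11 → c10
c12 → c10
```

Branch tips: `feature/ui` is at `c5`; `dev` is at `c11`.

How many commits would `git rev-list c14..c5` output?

5

Reachable from c5: {c10, c11, c5, c6, c8, c9}.
Reachable from c14: {c10, c14}.
In c5's history but not c14's: {c11, c5, c6, c8, c9} — 5 commits.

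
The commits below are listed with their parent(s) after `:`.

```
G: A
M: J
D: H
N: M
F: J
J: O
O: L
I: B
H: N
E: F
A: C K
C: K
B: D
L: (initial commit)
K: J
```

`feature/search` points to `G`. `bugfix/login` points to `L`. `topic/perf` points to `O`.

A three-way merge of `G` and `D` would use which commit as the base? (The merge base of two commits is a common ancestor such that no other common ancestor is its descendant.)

J

Ancestors of G: {A, C, G, J, K, L, O}.
Ancestors of D: {D, H, J, L, M, N, O}.
Common ancestors: {J, L, O}.
Among these, J is not an ancestor of any other common ancestor — it is the merge base.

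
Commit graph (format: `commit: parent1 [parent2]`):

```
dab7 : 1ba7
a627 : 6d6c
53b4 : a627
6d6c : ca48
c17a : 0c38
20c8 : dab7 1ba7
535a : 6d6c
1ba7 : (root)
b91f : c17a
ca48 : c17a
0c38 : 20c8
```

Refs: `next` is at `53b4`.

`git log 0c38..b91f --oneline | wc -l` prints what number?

Reachable from b91f: {0c38, 1ba7, 20c8, b91f, c17a, dab7}.
Reachable from 0c38: {0c38, 1ba7, 20c8, dab7}.
In b91f's history but not 0c38's: {b91f, c17a} — 2 commits.

2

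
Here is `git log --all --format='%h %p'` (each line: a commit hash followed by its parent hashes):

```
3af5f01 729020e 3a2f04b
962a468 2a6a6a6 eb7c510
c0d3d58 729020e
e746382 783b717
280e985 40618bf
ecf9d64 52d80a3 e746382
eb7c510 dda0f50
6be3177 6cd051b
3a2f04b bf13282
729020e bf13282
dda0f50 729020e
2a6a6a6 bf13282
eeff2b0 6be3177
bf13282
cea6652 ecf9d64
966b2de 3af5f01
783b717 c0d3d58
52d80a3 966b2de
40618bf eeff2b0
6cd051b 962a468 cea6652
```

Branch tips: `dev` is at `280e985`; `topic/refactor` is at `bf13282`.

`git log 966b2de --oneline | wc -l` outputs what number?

Walking parent pointers from 966b2de: reachable set = {3a2f04b, 3af5f01, 729020e, 966b2de, bf13282}.
That is 5 commits.

5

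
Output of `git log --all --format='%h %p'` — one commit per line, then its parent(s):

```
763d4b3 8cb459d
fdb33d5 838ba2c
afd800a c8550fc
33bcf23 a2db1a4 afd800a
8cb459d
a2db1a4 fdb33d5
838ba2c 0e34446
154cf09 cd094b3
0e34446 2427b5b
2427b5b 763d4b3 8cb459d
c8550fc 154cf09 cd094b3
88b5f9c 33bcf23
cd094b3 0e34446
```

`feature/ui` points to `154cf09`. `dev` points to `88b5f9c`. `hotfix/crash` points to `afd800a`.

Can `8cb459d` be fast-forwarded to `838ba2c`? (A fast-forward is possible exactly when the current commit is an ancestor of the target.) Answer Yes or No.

Yes

A fast-forward from 8cb459d to 838ba2c is possible iff 8cb459d is an ancestor of 838ba2c.
Ancestors of 838ba2c: {0e34446, 2427b5b, 763d4b3, 838ba2c, 8cb459d}.
8cb459d is among them, so fast-forward is possible.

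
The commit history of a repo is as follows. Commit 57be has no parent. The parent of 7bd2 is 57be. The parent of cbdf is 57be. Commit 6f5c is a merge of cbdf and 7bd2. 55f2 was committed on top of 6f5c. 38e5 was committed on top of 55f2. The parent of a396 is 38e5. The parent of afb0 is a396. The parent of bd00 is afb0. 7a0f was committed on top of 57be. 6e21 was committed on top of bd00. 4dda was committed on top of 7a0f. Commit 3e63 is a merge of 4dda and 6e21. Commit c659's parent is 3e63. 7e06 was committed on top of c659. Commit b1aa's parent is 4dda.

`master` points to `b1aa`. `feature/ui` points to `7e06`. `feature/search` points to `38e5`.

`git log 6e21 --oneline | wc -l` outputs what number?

10

Walking parent pointers from 6e21: reachable set = {38e5, 55f2, 57be, 6e21, 6f5c, 7bd2, a396, afb0, bd00, cbdf}.
That is 10 commits.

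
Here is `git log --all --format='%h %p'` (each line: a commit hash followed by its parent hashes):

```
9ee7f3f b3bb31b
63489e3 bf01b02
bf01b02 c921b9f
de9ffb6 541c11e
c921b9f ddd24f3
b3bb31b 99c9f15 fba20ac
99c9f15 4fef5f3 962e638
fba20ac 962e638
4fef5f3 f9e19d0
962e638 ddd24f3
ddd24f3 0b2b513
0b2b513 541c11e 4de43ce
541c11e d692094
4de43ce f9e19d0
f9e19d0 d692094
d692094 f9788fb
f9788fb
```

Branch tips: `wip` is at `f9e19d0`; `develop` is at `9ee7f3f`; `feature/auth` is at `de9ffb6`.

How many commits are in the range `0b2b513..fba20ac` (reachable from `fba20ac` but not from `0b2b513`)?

3

Reachable from fba20ac: {0b2b513, 4de43ce, 541c11e, 962e638, d692094, ddd24f3, f9788fb, f9e19d0, fba20ac}.
Reachable from 0b2b513: {0b2b513, 4de43ce, 541c11e, d692094, f9788fb, f9e19d0}.
In fba20ac's history but not 0b2b513's: {962e638, ddd24f3, fba20ac} — 3 commits.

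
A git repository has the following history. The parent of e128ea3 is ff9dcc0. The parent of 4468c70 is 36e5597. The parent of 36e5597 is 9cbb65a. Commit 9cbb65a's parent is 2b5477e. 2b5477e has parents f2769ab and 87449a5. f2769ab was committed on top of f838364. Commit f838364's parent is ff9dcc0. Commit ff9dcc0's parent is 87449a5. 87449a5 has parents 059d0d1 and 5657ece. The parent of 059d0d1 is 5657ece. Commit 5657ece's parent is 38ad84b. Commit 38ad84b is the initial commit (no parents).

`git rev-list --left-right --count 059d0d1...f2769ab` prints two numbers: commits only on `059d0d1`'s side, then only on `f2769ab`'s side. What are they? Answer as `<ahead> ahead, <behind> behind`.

Reachable from 059d0d1: {059d0d1, 38ad84b, 5657ece}.
Reachable from f2769ab: {059d0d1, 38ad84b, 5657ece, 87449a5, f2769ab, f838364, ff9dcc0}.
Only in 059d0d1's history (ahead): {} — 0.
Only in f2769ab's history (behind): {87449a5, f2769ab, f838364, ff9dcc0} — 4.

0 ahead, 4 behind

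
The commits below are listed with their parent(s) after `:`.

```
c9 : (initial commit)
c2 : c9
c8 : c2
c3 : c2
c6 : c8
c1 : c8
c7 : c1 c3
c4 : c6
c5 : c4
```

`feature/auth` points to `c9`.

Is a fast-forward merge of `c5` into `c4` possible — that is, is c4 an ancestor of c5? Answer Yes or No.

A fast-forward from c4 to c5 is possible iff c4 is an ancestor of c5.
Ancestors of c5: {c2, c4, c5, c6, c8, c9}.
c4 is among them, so fast-forward is possible.

Yes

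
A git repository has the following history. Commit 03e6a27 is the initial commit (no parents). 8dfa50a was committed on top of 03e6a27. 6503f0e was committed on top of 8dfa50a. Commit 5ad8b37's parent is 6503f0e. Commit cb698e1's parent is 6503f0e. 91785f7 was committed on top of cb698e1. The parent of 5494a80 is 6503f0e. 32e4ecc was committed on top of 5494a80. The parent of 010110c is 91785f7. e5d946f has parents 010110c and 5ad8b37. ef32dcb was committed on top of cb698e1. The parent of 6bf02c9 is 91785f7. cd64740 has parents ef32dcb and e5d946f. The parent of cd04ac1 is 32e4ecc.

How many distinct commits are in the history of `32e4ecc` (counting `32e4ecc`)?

5

Walking parent pointers from 32e4ecc: reachable set = {03e6a27, 32e4ecc, 5494a80, 6503f0e, 8dfa50a}.
That is 5 commits.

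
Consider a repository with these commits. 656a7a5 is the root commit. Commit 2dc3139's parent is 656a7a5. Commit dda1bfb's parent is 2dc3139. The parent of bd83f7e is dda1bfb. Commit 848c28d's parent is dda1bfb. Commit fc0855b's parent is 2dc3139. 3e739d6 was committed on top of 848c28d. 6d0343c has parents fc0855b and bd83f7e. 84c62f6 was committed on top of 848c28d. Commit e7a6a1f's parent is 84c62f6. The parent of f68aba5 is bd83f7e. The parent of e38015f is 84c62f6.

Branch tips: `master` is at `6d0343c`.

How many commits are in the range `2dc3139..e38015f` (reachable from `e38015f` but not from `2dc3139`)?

Reachable from e38015f: {2dc3139, 656a7a5, 848c28d, 84c62f6, dda1bfb, e38015f}.
Reachable from 2dc3139: {2dc3139, 656a7a5}.
In e38015f's history but not 2dc3139's: {848c28d, 84c62f6, dda1bfb, e38015f} — 4 commits.

4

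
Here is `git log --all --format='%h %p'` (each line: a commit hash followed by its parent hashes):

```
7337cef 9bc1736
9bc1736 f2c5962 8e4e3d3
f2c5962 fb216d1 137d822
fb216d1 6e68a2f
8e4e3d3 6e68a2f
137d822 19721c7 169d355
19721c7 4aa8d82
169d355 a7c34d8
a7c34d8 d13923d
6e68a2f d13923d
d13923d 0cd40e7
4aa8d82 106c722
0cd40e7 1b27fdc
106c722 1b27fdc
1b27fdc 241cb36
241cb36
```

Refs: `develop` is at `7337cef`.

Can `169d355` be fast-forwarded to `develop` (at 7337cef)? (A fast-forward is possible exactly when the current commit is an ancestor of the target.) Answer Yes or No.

A fast-forward from 169d355 to 7337cef is possible iff 169d355 is an ancestor of 7337cef.
Ancestors of 7337cef: {0cd40e7, 106c722, 137d822, 169d355, 19721c7, 1b27fdc, 241cb36, 4aa8d82, 6e68a2f, 7337cef, 8e4e3d3, 9bc1736, a7c34d8, d13923d, f2c5962, fb216d1}.
169d355 is among them, so fast-forward is possible.

Yes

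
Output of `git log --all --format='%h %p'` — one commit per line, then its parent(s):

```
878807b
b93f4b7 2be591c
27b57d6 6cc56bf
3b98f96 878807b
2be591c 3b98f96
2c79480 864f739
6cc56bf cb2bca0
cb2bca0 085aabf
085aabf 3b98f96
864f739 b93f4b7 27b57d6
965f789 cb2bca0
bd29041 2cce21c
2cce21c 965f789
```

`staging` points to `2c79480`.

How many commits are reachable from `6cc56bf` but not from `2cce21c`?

Reachable from 6cc56bf: {085aabf, 3b98f96, 6cc56bf, 878807b, cb2bca0}.
Reachable from 2cce21c: {085aabf, 2cce21c, 3b98f96, 878807b, 965f789, cb2bca0}.
In 6cc56bf's history but not 2cce21c's: {6cc56bf} — 1 commit.

1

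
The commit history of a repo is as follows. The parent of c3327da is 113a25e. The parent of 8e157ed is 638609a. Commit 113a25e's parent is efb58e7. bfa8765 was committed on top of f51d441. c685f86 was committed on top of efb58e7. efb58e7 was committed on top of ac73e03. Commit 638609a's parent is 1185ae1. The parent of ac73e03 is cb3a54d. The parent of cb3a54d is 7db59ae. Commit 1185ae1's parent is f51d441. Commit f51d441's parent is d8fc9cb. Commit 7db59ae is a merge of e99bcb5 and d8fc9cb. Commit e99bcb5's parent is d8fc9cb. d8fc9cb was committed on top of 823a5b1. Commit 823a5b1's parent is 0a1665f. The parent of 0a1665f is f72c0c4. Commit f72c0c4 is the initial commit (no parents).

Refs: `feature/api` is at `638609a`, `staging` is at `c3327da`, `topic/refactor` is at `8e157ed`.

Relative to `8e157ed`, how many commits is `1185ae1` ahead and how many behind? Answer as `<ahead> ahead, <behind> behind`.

Reachable from 1185ae1: {0a1665f, 1185ae1, 823a5b1, d8fc9cb, f51d441, f72c0c4}.
Reachable from 8e157ed: {0a1665f, 1185ae1, 638609a, 823a5b1, 8e157ed, d8fc9cb, f51d441, f72c0c4}.
Only in 1185ae1's history (ahead): {} — 0.
Only in 8e157ed's history (behind): {638609a, 8e157ed} — 2.

0 ahead, 2 behind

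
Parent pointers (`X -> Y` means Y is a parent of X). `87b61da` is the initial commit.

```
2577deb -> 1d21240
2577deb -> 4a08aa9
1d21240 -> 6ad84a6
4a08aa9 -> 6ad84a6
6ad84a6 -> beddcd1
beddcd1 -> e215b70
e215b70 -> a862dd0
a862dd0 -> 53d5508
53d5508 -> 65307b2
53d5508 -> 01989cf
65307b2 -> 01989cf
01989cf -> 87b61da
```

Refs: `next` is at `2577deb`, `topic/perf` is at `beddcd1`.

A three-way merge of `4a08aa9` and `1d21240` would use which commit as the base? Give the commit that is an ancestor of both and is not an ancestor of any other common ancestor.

Ancestors of 4a08aa9: {01989cf, 4a08aa9, 53d5508, 65307b2, 6ad84a6, 87b61da, a862dd0, beddcd1, e215b70}.
Ancestors of 1d21240: {01989cf, 1d21240, 53d5508, 65307b2, 6ad84a6, 87b61da, a862dd0, beddcd1, e215b70}.
Common ancestors: {01989cf, 53d5508, 65307b2, 6ad84a6, 87b61da, a862dd0, beddcd1, e215b70}.
Among these, 6ad84a6 is not an ancestor of any other common ancestor — it is the merge base.

6ad84a6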